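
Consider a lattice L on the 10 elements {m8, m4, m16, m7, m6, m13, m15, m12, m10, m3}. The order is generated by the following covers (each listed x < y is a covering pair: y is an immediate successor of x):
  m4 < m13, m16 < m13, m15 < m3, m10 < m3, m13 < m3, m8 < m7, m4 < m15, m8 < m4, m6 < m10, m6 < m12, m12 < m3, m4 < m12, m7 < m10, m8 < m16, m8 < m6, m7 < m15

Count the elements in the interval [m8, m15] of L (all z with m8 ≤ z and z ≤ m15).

The interval [m8, m15] = {m15, m4, m7, m8}, which has 4 elements.

4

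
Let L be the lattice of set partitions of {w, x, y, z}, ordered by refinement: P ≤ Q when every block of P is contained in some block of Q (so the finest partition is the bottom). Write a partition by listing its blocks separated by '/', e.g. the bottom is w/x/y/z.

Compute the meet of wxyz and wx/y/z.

wx/y/z

The meet (common refinement) of wxyz and wx/y/z intersects blocks pairwise, giving wx/y/z.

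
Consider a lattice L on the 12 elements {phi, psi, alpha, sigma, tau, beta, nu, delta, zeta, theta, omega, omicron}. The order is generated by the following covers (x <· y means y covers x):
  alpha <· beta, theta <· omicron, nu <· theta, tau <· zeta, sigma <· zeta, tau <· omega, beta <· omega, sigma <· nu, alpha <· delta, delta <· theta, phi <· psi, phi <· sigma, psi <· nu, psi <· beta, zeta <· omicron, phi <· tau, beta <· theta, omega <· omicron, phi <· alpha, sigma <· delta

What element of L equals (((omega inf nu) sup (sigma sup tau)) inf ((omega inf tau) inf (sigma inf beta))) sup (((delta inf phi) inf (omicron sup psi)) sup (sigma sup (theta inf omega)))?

theta

omega ∧ nu = psi
sigma ∨ tau = zeta
psi ∨ zeta = omicron
omega ∧ tau = tau
sigma ∧ beta = phi
tau ∧ phi = phi
omicron ∧ phi = phi
delta ∧ phi = phi
omicron ∨ psi = omicron
phi ∧ omicron = phi
theta ∧ omega = beta
sigma ∨ beta = theta
phi ∨ theta = theta
phi ∨ theta = theta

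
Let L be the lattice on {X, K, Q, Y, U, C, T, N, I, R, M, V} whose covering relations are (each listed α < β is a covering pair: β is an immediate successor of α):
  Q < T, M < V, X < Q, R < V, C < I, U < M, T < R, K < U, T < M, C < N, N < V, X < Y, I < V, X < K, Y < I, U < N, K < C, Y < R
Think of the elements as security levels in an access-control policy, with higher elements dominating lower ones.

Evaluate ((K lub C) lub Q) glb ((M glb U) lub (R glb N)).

U

K ∨ C = C
C ∨ Q = V
M ∧ U = U
R ∧ N = X
U ∨ X = U
V ∧ U = U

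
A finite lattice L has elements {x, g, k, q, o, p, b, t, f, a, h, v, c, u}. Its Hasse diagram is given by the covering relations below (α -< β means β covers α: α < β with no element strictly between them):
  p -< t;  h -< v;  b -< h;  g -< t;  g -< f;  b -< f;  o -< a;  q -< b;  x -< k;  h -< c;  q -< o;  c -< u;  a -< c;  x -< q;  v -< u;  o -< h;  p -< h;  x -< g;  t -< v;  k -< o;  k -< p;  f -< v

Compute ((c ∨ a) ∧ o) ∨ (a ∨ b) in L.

c

c ∨ a = c
c ∧ o = o
a ∨ b = c
o ∨ c = c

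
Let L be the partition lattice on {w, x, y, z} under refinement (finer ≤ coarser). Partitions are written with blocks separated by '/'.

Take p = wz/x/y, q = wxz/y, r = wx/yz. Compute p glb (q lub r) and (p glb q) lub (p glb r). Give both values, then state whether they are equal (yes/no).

wz/x/y; wz/x/y; yes

q lub r = wxyz, so p glb (q lub r) = wz/x/y glb wxyz = wz/x/y.
p glb q = wz/x/y and p glb r = w/x/y/z, so (p glb q) lub (p glb r) = wz/x/y lub w/x/y/z = wz/x/y.
Equal: yes.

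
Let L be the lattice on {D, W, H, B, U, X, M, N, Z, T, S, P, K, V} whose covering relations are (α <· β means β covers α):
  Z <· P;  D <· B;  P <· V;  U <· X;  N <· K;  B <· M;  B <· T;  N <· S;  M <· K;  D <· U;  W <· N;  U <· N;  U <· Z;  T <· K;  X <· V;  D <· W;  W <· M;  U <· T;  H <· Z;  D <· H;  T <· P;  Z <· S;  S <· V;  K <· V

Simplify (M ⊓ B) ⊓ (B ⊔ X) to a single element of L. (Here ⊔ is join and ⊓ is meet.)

B

M ∧ B = B
B ∨ X = V
B ∧ V = B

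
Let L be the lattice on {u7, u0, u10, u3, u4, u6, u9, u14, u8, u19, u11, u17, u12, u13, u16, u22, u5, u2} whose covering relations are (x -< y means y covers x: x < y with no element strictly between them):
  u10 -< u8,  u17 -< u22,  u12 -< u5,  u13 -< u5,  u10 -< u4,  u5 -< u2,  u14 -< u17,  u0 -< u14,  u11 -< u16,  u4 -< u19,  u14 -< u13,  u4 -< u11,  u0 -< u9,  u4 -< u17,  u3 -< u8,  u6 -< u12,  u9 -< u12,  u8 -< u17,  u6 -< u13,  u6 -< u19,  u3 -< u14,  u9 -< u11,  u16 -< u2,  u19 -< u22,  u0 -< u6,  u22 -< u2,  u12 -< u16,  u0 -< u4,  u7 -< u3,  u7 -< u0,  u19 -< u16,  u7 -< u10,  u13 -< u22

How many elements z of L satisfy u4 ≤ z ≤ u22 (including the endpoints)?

4

The interval [u4, u22] = {u17, u19, u22, u4}, which has 4 elements.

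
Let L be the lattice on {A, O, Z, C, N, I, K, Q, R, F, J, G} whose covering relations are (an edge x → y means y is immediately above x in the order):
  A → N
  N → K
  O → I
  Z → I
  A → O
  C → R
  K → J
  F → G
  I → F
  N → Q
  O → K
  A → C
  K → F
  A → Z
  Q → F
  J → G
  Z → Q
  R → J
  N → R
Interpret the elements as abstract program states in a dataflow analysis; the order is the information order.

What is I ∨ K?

Common upper bounds of {I, K}: F, G.
The least among these is F.

F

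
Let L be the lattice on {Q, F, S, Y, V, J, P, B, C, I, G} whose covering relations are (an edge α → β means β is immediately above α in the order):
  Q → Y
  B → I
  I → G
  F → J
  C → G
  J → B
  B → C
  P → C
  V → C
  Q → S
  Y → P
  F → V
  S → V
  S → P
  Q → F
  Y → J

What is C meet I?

B

Common lower bounds of {C, I}: B, F, J, Q, Y.
The greatest among these is B.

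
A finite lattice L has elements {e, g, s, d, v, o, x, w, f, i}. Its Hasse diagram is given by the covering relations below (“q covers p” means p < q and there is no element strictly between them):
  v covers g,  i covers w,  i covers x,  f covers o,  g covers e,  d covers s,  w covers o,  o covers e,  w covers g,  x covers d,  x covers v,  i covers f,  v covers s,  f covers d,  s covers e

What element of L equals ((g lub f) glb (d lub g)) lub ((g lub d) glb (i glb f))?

g ∨ f = i
d ∨ g = x
i ∧ x = x
g ∨ d = x
i ∧ f = f
x ∧ f = d
x ∨ d = x

x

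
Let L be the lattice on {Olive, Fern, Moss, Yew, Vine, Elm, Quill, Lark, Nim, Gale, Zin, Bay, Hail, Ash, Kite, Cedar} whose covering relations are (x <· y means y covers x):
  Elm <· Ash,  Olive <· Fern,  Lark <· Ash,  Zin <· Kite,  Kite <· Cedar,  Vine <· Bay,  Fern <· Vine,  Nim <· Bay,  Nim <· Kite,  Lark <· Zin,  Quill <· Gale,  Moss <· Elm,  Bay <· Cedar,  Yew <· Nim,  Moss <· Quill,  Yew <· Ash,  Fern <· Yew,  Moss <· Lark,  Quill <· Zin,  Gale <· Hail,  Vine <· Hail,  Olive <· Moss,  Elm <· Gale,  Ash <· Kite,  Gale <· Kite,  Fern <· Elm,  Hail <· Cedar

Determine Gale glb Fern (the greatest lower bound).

Common lower bounds of {Gale, Fern}: Fern, Olive.
The greatest among these is Fern.

Fern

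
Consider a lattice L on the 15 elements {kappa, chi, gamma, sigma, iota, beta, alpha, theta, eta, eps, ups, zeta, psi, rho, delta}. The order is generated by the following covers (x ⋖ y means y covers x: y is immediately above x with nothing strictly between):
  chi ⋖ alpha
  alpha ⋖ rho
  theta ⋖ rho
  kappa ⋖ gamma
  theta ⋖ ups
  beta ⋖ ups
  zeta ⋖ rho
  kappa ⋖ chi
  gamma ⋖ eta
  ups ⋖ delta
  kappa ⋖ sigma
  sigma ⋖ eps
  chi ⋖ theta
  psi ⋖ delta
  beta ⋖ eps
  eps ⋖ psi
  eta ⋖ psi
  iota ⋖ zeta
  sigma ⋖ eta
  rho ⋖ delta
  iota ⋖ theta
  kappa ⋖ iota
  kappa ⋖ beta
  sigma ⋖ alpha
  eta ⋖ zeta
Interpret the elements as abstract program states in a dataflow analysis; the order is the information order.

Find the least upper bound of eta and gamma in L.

Common upper bounds of {eta, gamma}: delta, eta, psi, rho, zeta.
The least among these is eta.

eta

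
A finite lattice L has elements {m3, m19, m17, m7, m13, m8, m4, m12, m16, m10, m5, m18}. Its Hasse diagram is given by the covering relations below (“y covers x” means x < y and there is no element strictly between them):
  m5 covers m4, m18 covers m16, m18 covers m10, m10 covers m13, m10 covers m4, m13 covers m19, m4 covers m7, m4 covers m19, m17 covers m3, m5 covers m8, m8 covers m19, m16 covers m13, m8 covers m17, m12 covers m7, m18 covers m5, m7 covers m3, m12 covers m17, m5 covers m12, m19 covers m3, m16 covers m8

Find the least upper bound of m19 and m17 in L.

Common upper bounds of {m19, m17}: m16, m18, m5, m8.
The least among these is m8.

m8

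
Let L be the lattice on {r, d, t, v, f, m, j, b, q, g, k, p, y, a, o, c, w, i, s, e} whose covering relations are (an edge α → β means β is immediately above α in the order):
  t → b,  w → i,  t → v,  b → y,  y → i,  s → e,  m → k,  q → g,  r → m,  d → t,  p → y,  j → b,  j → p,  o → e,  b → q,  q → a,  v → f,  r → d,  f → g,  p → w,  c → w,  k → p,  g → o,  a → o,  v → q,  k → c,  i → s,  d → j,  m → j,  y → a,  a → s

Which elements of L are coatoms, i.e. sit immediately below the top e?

o, s

The coatoms are exactly the elements covered by e: o, s.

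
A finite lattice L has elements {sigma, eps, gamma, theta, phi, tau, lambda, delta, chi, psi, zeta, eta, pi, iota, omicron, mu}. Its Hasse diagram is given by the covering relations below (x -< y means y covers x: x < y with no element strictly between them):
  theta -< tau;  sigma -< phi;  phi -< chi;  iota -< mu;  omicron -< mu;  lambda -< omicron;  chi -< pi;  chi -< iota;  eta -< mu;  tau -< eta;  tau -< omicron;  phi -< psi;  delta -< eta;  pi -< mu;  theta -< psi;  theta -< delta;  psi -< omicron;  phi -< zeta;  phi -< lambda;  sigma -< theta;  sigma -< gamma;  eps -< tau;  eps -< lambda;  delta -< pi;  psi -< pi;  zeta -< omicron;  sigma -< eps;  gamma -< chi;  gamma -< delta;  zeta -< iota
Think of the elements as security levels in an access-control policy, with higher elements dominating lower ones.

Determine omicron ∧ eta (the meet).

tau

Common lower bounds of {omicron, eta}: eps, sigma, tau, theta.
The greatest among these is tau.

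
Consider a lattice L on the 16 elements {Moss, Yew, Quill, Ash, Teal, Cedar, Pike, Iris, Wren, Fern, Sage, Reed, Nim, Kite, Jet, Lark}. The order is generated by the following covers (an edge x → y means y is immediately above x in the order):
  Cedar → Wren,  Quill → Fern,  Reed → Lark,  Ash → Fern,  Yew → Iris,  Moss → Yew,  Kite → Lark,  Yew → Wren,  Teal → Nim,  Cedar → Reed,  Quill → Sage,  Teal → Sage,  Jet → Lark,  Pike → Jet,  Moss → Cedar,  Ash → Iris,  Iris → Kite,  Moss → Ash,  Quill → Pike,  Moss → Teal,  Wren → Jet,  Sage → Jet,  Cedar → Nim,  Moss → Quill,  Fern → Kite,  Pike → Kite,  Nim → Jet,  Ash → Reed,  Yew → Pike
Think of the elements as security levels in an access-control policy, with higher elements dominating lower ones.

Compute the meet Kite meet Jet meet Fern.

Quill

Common lower bounds of {Kite, Jet, Fern}: Moss, Quill.
The greatest among these is Quill.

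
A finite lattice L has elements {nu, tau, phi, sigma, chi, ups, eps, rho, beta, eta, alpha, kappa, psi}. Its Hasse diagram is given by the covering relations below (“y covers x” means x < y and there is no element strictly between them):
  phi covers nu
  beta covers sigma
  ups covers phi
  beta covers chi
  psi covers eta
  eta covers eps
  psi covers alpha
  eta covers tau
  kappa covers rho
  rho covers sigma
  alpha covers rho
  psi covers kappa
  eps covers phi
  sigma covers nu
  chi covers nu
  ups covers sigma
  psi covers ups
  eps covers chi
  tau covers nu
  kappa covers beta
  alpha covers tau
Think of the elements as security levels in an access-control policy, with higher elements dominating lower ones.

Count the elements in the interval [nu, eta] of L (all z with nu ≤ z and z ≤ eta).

6

The interval [nu, eta] = {chi, eps, eta, nu, phi, tau}, which has 6 elements.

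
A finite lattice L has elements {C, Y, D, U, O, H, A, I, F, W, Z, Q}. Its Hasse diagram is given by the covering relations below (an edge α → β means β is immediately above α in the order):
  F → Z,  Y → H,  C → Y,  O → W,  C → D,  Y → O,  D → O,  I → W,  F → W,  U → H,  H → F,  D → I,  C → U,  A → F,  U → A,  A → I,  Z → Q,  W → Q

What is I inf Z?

Common lower bounds of {I, Z}: A, C, U.
The greatest among these is A.

A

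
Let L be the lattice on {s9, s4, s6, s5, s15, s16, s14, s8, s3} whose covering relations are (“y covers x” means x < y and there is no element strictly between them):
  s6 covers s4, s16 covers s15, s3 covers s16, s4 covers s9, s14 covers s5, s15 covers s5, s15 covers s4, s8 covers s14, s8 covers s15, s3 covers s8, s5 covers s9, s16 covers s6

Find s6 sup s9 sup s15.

Common upper bounds of {s6, s9, s15}: s16, s3.
The least among these is s16.

s16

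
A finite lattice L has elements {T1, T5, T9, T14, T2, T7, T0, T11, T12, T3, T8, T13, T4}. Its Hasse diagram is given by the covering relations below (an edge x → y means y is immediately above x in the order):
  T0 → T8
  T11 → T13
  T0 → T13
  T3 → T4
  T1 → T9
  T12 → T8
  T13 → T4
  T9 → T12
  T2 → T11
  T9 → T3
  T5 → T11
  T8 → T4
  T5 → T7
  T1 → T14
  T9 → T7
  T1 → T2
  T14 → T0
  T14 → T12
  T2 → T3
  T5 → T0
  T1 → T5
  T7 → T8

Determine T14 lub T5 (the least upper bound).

Common upper bounds of {T14, T5}: T0, T13, T4, T8.
The least among these is T0.

T0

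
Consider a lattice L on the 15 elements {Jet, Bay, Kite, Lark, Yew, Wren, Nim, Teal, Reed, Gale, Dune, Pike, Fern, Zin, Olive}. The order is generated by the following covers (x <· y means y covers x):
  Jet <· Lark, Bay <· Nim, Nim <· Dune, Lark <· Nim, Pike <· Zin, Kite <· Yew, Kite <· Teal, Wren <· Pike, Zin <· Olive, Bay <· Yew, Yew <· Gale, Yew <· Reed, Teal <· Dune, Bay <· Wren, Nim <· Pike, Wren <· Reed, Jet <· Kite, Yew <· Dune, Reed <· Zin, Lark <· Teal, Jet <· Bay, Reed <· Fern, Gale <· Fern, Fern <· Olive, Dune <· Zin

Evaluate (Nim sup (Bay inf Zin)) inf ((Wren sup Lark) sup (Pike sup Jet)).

Nim

Bay ∧ Zin = Bay
Nim ∨ Bay = Nim
Wren ∨ Lark = Pike
Pike ∨ Jet = Pike
Pike ∨ Pike = Pike
Nim ∧ Pike = Nim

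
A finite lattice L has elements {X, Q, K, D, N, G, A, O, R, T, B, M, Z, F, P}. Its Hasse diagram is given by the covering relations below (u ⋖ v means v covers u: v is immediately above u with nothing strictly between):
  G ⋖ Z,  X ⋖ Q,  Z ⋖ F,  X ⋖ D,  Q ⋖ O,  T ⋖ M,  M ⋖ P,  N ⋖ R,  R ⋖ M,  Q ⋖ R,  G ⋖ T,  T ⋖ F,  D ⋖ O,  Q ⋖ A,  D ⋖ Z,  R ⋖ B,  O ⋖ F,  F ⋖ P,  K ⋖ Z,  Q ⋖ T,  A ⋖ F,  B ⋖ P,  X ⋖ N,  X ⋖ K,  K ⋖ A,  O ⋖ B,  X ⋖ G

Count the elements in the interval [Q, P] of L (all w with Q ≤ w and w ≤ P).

9

The interval [Q, P] = {A, B, F, M, O, P, Q, R, T}, which has 9 elements.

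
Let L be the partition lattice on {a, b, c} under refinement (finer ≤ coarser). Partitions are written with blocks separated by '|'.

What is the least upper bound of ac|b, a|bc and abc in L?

The join of ac|b, a|bc, abc merges any blocks that overlap across the partitions, giving abc.

abc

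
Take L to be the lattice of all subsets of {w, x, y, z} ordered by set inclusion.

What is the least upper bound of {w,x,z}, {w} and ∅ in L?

{w,x,z}

Common upper bounds of {{w,x,z}, {w}, ∅}: {w,x,y,z}, {w,x,z}.
The least among these is {w,x,z}.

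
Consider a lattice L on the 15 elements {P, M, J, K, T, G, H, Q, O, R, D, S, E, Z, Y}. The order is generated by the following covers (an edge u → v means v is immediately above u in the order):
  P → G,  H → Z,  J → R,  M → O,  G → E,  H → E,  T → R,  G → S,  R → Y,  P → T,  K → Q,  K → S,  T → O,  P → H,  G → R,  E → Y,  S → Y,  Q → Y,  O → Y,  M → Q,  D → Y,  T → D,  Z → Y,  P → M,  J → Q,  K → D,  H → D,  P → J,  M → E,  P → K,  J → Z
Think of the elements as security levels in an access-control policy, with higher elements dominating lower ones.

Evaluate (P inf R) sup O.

P ∧ R = P
P ∨ O = O

O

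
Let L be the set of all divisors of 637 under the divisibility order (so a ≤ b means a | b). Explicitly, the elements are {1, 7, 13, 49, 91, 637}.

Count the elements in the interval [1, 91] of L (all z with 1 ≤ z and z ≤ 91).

The interval [1, 91] = {1, 13, 7, 91}, which has 4 elements.

4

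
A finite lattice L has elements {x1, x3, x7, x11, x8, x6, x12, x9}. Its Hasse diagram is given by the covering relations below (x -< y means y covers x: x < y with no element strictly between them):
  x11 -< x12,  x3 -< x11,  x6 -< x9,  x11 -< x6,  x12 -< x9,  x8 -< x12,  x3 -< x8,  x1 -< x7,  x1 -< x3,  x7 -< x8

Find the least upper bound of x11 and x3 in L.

Common upper bounds of {x11, x3}: x11, x12, x6, x9.
The least among these is x11.

x11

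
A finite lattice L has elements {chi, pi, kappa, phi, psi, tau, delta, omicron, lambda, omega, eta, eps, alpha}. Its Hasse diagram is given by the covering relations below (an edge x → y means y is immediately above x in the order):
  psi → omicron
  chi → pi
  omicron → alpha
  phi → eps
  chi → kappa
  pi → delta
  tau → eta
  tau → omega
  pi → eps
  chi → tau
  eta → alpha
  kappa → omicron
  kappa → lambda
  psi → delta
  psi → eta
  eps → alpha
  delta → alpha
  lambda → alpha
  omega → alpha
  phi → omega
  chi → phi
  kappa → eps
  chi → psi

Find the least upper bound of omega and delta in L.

Common upper bounds of {omega, delta}: alpha.
The least among these is alpha.

alpha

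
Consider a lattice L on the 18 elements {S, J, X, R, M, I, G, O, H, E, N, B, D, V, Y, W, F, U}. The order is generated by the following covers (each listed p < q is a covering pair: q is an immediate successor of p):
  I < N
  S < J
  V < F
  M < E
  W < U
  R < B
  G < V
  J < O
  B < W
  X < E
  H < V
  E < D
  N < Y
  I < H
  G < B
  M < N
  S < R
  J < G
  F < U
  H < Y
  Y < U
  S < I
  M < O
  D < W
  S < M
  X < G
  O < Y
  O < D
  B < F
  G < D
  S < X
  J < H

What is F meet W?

B

Common lower bounds of {F, W}: B, G, J, R, S, X.
The greatest among these is B.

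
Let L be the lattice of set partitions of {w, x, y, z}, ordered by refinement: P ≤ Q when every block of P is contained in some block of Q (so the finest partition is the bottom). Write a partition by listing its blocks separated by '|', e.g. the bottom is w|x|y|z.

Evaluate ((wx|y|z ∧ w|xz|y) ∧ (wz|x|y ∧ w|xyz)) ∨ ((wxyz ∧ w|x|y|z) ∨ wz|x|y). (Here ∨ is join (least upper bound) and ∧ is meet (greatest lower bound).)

wx|y|z ∧ w|xz|y = w|x|y|z
wz|x|y ∧ w|xyz = w|x|y|z
w|x|y|z ∧ w|x|y|z = w|x|y|z
wxyz ∧ w|x|y|z = w|x|y|z
w|x|y|z ∨ wz|x|y = wz|x|y
w|x|y|z ∨ wz|x|y = wz|x|y

wz|x|y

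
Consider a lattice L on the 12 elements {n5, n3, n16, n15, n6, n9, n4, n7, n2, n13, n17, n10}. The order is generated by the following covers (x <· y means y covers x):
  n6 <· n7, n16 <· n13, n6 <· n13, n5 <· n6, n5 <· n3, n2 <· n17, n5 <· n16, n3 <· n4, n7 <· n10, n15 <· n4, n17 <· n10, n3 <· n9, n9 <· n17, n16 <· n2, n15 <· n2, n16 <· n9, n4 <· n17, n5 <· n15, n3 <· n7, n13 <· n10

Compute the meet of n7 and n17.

n3

Common lower bounds of {n7, n17}: n3, n5.
The greatest among these is n3.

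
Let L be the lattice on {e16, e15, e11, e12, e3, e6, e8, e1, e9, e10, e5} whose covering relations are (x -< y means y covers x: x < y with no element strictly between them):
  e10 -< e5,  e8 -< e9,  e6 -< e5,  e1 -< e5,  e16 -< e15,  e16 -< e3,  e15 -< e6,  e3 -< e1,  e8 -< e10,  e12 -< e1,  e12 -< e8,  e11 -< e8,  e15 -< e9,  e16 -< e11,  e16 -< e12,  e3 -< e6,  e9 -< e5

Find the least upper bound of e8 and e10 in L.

Common upper bounds of {e8, e10}: e10, e5.
The least among these is e10.

e10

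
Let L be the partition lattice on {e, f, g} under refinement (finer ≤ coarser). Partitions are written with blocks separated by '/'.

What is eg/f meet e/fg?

e/f/g

The meet (common refinement) of eg/f and e/fg intersects blocks pairwise, giving e/f/g.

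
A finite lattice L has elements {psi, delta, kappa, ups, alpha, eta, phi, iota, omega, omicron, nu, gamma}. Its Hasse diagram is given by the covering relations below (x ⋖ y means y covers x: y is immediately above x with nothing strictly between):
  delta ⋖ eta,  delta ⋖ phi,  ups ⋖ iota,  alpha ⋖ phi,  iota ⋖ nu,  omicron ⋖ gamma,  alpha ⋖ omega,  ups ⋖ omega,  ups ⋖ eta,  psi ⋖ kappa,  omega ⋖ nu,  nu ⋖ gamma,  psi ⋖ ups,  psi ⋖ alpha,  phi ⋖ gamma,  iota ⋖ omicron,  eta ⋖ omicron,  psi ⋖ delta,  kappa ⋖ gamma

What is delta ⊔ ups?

eta

Common upper bounds of {delta, ups}: eta, gamma, omicron.
The least among these is eta.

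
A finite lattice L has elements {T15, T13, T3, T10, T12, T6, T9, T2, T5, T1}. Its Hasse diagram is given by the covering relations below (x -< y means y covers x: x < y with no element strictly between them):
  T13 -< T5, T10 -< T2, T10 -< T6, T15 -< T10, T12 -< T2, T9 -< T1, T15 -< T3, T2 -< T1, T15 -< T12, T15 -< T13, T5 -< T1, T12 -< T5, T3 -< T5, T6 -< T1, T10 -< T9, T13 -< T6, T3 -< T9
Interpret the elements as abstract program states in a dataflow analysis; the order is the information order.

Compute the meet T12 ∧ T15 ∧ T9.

T15

Common lower bounds of {T12, T15, T9}: T15.
The greatest among these is T15.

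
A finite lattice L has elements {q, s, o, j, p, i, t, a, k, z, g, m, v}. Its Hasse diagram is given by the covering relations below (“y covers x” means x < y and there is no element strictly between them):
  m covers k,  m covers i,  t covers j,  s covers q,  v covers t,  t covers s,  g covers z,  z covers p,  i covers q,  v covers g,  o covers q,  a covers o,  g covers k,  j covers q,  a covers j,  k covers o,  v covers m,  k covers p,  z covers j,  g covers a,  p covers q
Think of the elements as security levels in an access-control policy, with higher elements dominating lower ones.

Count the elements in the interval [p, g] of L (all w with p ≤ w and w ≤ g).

4

The interval [p, g] = {g, k, p, z}, which has 4 elements.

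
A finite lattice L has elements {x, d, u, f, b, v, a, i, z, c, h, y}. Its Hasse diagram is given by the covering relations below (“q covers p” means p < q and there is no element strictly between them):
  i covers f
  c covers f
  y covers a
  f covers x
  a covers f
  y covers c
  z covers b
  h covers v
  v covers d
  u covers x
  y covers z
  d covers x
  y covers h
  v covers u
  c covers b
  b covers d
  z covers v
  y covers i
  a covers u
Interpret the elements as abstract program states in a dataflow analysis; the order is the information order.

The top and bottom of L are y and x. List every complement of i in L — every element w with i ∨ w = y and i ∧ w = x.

b, d, h, u, v, z

Need w with i ∨ w = y and i ∧ w = x.
Checking each element gives: b, d, h, u, v, z.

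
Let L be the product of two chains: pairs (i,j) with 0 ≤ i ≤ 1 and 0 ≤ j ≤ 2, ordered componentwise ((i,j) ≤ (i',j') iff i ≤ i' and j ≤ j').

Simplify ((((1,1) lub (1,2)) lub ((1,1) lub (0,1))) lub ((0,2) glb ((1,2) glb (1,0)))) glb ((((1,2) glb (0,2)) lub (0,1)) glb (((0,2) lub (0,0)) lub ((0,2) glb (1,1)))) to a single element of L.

(0,2)

(1,1) ∨ (1,2) = (1,2)
(1,1) ∨ (0,1) = (1,1)
(1,2) ∨ (1,1) = (1,2)
(1,2) ∧ (1,0) = (1,0)
(0,2) ∧ (1,0) = (0,0)
(1,2) ∨ (0,0) = (1,2)
(1,2) ∧ (0,2) = (0,2)
(0,2) ∨ (0,1) = (0,2)
(0,2) ∨ (0,0) = (0,2)
(0,2) ∧ (1,1) = (0,1)
(0,2) ∨ (0,1) = (0,2)
(0,2) ∧ (0,2) = (0,2)
(1,2) ∧ (0,2) = (0,2)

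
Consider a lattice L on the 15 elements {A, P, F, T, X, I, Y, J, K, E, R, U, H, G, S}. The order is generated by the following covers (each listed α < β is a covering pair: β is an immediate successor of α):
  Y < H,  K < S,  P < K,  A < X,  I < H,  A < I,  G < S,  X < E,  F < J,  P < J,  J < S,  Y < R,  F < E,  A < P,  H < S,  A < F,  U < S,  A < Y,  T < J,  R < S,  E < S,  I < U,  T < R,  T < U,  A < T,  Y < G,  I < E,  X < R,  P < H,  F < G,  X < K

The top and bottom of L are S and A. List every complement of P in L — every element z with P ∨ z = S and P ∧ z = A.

Need z with P ∨ z = S and P ∧ z = A.
Checking each element gives: E, G, R, U.

E, G, R, U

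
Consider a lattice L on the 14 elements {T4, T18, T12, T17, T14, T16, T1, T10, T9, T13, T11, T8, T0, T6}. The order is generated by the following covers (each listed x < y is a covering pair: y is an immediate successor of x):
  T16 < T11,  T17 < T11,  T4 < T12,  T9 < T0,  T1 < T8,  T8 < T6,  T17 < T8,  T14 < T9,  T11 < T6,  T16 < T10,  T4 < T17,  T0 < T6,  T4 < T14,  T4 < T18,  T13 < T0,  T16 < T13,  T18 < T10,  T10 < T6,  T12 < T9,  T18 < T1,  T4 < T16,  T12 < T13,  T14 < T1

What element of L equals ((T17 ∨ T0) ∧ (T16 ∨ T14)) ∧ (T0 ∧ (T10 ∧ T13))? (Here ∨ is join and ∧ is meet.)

T17 ∨ T0 = T6
T16 ∨ T14 = T0
T6 ∧ T0 = T0
T10 ∧ T13 = T16
T0 ∧ T16 = T16
T0 ∧ T16 = T16

T16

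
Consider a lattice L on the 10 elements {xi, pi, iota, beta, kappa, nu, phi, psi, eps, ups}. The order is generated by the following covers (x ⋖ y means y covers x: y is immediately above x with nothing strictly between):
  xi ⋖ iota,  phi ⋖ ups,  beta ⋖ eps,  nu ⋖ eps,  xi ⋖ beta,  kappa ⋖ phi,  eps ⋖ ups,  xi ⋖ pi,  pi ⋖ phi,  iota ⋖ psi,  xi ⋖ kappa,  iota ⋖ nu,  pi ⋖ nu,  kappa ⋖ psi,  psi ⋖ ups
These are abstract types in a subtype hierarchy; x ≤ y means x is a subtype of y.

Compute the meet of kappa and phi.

Common lower bounds of {kappa, phi}: kappa, xi.
The greatest among these is kappa.

kappa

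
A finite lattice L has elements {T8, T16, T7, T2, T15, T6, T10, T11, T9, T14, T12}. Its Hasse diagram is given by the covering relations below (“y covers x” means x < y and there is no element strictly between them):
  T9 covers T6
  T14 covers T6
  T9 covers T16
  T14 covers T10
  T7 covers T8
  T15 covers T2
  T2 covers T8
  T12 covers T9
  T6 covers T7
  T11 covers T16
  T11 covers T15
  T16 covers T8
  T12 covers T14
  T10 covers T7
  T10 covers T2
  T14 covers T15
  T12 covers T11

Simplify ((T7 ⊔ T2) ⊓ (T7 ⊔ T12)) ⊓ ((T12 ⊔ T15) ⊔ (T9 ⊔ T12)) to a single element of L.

T10

T7 ∨ T2 = T10
T7 ∨ T12 = T12
T10 ∧ T12 = T10
T12 ∨ T15 = T12
T9 ∨ T12 = T12
T12 ∨ T12 = T12
T10 ∧ T12 = T10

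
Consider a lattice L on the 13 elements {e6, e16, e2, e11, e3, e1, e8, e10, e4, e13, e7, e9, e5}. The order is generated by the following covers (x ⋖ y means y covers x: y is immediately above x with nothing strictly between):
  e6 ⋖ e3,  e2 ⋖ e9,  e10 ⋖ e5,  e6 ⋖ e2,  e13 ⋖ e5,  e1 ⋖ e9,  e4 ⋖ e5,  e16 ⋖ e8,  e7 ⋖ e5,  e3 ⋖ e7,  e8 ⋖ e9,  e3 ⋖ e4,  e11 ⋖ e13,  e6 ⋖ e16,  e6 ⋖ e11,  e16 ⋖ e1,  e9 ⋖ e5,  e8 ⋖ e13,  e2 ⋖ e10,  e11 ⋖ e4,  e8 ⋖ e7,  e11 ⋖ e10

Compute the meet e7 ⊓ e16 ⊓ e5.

Common lower bounds of {e7, e16, e5}: e16, e6.
The greatest among these is e16.

e16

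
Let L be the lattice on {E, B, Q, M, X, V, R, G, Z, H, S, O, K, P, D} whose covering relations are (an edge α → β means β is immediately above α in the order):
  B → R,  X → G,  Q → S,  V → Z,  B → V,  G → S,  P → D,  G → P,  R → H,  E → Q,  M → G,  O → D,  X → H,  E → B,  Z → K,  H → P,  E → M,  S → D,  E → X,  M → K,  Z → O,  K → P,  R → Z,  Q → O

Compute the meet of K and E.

Common lower bounds of {K, E}: E.
The greatest among these is E.

E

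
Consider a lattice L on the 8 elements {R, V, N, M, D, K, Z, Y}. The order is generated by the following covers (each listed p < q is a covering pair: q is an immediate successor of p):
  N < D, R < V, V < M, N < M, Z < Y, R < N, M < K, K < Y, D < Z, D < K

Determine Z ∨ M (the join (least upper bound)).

Common upper bounds of {Z, M}: Y.
The least among these is Y.

Y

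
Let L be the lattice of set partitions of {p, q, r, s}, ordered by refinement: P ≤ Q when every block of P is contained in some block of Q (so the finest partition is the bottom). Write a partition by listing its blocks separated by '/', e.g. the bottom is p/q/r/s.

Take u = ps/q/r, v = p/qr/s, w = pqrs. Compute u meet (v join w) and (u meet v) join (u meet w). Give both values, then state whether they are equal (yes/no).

v join w = pqrs, so u meet (v join w) = ps/q/r meet pqrs = ps/q/r.
u meet v = p/q/r/s and u meet w = ps/q/r, so (u meet v) join (u meet w) = p/q/r/s join ps/q/r = ps/q/r.
Equal: yes.

ps/q/r; ps/q/r; yes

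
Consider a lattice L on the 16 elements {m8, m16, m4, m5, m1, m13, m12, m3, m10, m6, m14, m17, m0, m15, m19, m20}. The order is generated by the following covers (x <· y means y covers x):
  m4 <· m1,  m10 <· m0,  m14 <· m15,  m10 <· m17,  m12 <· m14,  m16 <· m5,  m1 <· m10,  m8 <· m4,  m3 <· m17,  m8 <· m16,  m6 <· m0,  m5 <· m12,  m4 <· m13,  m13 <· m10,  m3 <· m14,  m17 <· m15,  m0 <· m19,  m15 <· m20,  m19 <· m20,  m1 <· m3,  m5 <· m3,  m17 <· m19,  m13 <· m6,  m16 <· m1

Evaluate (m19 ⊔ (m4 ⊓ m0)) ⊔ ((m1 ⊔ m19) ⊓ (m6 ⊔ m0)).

m19

m4 ∧ m0 = m4
m19 ∨ m4 = m19
m1 ∨ m19 = m19
m6 ∨ m0 = m0
m19 ∧ m0 = m0
m19 ∨ m0 = m19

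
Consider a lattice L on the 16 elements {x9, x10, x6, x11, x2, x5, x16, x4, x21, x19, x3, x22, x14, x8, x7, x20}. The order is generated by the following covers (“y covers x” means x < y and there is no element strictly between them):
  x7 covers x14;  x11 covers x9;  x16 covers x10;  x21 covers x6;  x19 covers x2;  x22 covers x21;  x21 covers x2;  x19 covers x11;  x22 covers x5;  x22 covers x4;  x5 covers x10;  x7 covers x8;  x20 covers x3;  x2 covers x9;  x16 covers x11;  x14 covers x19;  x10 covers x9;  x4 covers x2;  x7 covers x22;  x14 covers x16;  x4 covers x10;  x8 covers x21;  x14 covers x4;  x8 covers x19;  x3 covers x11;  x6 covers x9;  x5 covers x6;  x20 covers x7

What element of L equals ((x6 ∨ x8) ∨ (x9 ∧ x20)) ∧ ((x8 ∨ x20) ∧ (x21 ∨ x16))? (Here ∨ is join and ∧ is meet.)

x6 ∨ x8 = x8
x9 ∧ x20 = x9
x8 ∨ x9 = x8
x8 ∨ x20 = x20
x21 ∨ x16 = x7
x20 ∧ x7 = x7
x8 ∧ x7 = x8

x8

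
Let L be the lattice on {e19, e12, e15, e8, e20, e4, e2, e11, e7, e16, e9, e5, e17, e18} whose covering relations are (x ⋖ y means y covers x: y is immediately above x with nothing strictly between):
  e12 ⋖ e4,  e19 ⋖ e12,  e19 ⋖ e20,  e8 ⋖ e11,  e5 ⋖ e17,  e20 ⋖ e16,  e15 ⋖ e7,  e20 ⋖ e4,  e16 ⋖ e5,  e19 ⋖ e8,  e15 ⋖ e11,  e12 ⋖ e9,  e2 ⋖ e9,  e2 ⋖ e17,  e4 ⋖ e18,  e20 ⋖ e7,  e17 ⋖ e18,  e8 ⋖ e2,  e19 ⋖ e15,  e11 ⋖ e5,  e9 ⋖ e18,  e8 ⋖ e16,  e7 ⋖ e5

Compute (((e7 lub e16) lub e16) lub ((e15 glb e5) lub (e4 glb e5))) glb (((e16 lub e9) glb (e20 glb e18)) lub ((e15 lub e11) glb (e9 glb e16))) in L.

e16

e7 ∨ e16 = e5
e5 ∨ e16 = e5
e15 ∧ e5 = e15
e4 ∧ e5 = e20
e15 ∨ e20 = e7
e5 ∨ e7 = e5
e16 ∨ e9 = e18
e20 ∧ e18 = e20
e18 ∧ e20 = e20
e15 ∨ e11 = e11
e9 ∧ e16 = e8
e11 ∧ e8 = e8
e20 ∨ e8 = e16
e5 ∧ e16 = e16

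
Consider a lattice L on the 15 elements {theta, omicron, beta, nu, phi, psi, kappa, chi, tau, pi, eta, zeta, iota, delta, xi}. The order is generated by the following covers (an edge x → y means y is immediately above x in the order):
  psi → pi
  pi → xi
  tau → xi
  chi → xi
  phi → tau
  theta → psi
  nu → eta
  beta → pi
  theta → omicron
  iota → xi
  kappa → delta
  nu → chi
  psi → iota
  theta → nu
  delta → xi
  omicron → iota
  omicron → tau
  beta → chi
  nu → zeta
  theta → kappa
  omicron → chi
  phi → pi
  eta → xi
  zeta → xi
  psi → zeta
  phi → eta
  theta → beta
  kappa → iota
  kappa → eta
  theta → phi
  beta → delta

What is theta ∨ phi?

Common upper bounds of {theta, phi}: eta, phi, pi, tau, xi.
The least among these is phi.

phi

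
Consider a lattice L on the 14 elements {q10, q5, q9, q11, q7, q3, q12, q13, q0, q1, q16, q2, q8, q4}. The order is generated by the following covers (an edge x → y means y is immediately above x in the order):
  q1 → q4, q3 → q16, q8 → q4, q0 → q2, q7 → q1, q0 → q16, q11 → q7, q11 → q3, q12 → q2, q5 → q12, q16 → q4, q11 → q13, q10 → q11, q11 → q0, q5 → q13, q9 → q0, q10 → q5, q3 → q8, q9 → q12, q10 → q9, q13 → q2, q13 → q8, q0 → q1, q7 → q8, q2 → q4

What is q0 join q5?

Common upper bounds of {q0, q5}: q2, q4.
The least among these is q2.

q2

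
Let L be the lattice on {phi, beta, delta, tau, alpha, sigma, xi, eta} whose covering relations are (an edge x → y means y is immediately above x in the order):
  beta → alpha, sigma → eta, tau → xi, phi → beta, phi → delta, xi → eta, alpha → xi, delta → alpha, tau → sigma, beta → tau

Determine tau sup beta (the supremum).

Common upper bounds of {tau, beta}: eta, sigma, tau, xi.
The least among these is tau.

tau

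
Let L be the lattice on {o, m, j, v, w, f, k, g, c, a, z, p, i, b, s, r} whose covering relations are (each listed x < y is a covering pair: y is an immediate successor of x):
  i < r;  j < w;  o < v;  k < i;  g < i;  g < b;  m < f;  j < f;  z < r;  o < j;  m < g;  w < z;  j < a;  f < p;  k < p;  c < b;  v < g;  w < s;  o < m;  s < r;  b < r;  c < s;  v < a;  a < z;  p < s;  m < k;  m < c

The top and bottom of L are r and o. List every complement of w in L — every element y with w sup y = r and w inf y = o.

b, g, i

Need y with w ∨ y = r and w ∧ y = o.
Checking each element gives: b, g, i.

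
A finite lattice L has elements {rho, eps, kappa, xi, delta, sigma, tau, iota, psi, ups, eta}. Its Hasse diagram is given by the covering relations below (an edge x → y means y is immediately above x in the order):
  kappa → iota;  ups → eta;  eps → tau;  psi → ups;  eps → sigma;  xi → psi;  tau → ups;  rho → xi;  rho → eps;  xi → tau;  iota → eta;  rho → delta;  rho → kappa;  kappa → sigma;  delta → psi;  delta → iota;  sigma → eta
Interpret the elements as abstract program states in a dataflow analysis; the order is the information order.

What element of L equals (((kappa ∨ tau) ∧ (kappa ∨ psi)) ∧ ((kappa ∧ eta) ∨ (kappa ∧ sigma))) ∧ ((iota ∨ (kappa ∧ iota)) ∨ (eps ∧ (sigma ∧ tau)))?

kappa ∨ tau = eta
kappa ∨ psi = eta
eta ∧ eta = eta
kappa ∧ eta = kappa
kappa ∧ sigma = kappa
kappa ∨ kappa = kappa
eta ∧ kappa = kappa
kappa ∧ iota = kappa
iota ∨ kappa = iota
sigma ∧ tau = eps
eps ∧ eps = eps
iota ∨ eps = eta
kappa ∧ eta = kappa

kappa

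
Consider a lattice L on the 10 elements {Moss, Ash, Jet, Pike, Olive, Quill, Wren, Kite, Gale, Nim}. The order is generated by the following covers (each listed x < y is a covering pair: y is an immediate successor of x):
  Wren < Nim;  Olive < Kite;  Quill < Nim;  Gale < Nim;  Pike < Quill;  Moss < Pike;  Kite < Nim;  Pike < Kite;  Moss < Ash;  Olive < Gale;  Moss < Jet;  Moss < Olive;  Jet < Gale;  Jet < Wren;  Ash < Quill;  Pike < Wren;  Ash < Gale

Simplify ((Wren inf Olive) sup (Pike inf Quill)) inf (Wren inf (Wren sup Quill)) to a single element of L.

Wren ∧ Olive = Moss
Pike ∧ Quill = Pike
Moss ∨ Pike = Pike
Wren ∨ Quill = Nim
Wren ∧ Nim = Wren
Pike ∧ Wren = Pike

Pike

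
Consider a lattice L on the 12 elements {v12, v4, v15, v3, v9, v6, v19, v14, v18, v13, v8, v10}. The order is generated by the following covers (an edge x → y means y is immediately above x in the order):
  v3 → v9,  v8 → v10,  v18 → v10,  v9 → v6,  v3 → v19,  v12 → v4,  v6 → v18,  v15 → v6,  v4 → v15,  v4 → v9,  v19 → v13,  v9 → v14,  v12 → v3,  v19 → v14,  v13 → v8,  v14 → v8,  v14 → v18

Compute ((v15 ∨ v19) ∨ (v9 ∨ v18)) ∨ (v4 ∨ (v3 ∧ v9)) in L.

v18

v15 ∨ v19 = v18
v9 ∨ v18 = v18
v18 ∨ v18 = v18
v3 ∧ v9 = v3
v4 ∨ v3 = v9
v18 ∨ v9 = v18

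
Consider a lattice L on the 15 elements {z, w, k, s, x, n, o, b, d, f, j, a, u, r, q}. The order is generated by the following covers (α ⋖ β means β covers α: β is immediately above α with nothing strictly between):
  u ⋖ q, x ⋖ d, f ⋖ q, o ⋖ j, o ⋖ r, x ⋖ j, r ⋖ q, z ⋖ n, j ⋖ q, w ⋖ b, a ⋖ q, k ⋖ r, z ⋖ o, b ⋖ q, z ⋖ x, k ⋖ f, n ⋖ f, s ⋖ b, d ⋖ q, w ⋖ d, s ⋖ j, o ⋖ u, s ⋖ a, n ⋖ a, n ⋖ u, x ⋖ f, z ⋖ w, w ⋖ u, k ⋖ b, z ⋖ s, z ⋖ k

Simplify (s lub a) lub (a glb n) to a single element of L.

s ∨ a = a
a ∧ n = n
a ∨ n = a

a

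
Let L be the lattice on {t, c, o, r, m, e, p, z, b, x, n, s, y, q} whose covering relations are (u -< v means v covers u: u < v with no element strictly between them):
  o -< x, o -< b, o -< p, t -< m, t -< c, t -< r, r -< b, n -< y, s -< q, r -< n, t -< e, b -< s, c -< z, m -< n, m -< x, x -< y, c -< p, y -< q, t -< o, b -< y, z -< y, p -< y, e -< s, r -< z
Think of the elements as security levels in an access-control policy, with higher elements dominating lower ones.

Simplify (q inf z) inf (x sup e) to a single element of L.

z

q ∧ z = z
x ∨ e = q
z ∧ q = z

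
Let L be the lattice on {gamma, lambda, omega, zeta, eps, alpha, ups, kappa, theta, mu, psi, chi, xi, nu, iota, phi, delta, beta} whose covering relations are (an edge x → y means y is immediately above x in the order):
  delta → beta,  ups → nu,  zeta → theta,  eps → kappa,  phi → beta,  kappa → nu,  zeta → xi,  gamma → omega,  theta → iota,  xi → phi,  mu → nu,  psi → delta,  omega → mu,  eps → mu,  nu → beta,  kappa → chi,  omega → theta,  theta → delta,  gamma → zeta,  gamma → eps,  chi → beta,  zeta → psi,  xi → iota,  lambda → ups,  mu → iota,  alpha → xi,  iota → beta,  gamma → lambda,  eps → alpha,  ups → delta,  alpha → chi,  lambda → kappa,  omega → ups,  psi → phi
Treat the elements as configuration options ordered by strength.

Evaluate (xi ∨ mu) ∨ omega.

iota

xi ∨ mu = iota
iota ∨ omega = iota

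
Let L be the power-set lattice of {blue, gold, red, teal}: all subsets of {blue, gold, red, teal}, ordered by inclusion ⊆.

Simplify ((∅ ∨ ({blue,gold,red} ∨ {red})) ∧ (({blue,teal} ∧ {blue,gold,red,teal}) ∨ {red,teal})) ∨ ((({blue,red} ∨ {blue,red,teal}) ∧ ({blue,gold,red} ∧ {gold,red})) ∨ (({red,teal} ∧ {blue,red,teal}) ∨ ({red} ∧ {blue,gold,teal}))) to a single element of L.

{blue,gold,red} ∨ {red} = {blue,gold,red}
∅ ∨ {blue,gold,red} = {blue,gold,red}
{blue,teal} ∧ {blue,gold,red,teal} = {blue,teal}
{blue,teal} ∨ {red,teal} = {blue,red,teal}
{blue,gold,red} ∧ {blue,red,teal} = {blue,red}
{blue,red} ∨ {blue,red,teal} = {blue,red,teal}
{blue,gold,red} ∧ {gold,red} = {gold,red}
{blue,red,teal} ∧ {gold,red} = {red}
{red,teal} ∧ {blue,red,teal} = {red,teal}
{red} ∧ {blue,gold,teal} = ∅
{red,teal} ∨ ∅ = {red,teal}
{red} ∨ {red,teal} = {red,teal}
{blue,red} ∨ {red,teal} = {blue,red,teal}

{blue,red,teal}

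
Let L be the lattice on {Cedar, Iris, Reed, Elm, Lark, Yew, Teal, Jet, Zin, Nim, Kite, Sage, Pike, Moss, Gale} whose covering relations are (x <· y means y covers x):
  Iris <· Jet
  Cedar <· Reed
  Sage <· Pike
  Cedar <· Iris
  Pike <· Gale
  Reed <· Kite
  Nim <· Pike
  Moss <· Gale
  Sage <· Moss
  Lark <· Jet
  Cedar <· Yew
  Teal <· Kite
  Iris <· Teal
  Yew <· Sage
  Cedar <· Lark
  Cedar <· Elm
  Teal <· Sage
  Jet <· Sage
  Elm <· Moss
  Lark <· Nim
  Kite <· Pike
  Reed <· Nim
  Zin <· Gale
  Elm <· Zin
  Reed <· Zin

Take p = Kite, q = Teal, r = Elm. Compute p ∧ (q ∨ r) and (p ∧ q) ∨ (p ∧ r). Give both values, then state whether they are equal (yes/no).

q ∨ r = Moss, so p ∧ (q ∨ r) = Kite ∧ Moss = Teal.
p ∧ q = Teal and p ∧ r = Cedar, so (p ∧ q) ∨ (p ∧ r) = Teal ∨ Cedar = Teal.
Equal: yes.

Teal; Teal; yes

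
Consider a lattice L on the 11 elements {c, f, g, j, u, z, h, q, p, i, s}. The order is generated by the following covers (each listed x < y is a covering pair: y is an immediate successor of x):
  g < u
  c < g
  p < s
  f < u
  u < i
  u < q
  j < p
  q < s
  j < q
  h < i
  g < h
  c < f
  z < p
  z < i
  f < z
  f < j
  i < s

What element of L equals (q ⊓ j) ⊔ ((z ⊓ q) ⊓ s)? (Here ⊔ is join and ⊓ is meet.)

q ∧ j = j
z ∧ q = f
f ∧ s = f
j ∨ f = j

j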